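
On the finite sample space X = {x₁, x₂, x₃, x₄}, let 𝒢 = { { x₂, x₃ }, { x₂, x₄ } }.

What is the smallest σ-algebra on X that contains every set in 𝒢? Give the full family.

Initial family (4 sets): { {}, { x₂, x₃ }, { x₂, x₄ }, X }.
Round 1. New:
  { x₁, x₃ }  = X∖{ x₂, x₄ }
  { x₁, x₄ }  = X∖{ x₂, x₃ }
  { x₂, x₃, x₄ }  = { x₂, x₄ } ∪ { x₂, x₃ }
Round 2 (4 new):
  { x₁ }  = X∖{ x₂, x₃, x₄ }
  { x₁, x₂, x₃ }  = { x₂, x₃ } ∪ { x₁, x₃ }
  { x₁, x₂, x₄ }  = { x₁, x₄ } ∪ { x₂, x₄ }
  { x₁, x₃, x₄ }  = { x₁, x₄ } ∪ { x₁, x₃ }
Round 3 (3 new):
  { x₂ }  = X∖{ x₁, x₃, x₄ }
  { x₃ }  = X∖{ x₁, x₂, x₄ }
  { x₄ }  = X∖{ x₁, x₂, x₃ }
Round 4: +2 →
  { x₁, x₂ }  = { x₂ } ∪ { x₁ }
  { x₃, x₄ }  = { x₃ } ∪ { x₄ }
Round 5: no new sets; the family is a σ-algebra.

|σ(𝒢)| = 16.  σ(𝒢) = { {}, { x₁ }, { x₂ }, { x₃ }, { x₄ }, { x₁, x₂ }, { x₁, x₃ }, { x₁, x₄ }, { x₂, x₃ }, { x₂, x₄ }, { x₃, x₄ }, { x₁, x₂, x₃ }, { x₁, x₂, x₄ }, { x₁, x₃, x₄ }, { x₂, x₃, x₄ }, X }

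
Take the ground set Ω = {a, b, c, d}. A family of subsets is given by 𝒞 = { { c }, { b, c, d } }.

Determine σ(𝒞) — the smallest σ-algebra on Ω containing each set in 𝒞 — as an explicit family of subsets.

Start: 𝒞 ∪ {∅, Ω} = { {}, { c }, { b, c, d }, Ω }.
Step 1: 2 new —
  { a }  = ᶜ of { b, c, d }
  { a, b, d }  = ᶜ of { c }
  — 6 sets.
Step 2: +1 →
  { a, c }  = { c } ∪ { a }
  — 7 sets.
Step 3. New:
  { b, d }  = ᶜ of { a, c }
  — 8 sets.
Step 4: no new sets; the family is a σ-algebra.

Hence σ(𝒞) has 8 members: { {}, { a }, { c }, { a, c }, { b, d }, { a, b, d }, { b, c, d }, Ω }.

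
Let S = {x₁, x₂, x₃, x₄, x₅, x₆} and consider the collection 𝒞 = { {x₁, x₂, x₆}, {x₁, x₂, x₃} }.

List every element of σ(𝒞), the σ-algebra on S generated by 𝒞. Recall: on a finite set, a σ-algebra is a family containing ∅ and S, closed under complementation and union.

σ(𝒞) = { {}, {x₃}, {x₆}, {x₁, x₂}, {x₃, x₆}, {x₄, x₅}, {x₁, x₂, x₃}, {x₁, x₂, x₆}, {x₃, x₄, x₅}, {x₄, x₅, x₆}, {x₁, x₂, x₃, x₆}, {x₁, x₂, x₄, x₅}, {x₃, x₄, x₅, x₆}, {x₁, x₂, x₃, x₄, x₅}, {x₁, x₂, x₄, x₅, x₆}, S }

Trace:
Initial family (4 sets): { {}, {x₁, x₂, x₃}, {x₁, x₂, x₆}, S }.
Pass 1 adds 3:
  {x₃, x₄, x₅}  = ᶜ of {x₁, x₂, x₆}
  {x₄, x₅, x₆}  = ᶜ of {x₁, x₂, x₃}
  {x₁, x₂, x₃, x₆}  = {x₁, x₂, x₃} ∪ {x₁, x₂, x₆}
Pass 2: +4 →
  {x₄, x₅}  = ᶜ of {x₁, x₂, x₃, x₆}
  {x₃, x₄, x₅, x₆}  = {x₃, x₄, x₅} ∪ {x₄, x₅, x₆}
  {x₁, x₂, x₃, x₄, x₅}  = {x₃, x₄, x₅} ∪ {x₁, x₂, x₃}
  {x₁, x₂, x₄, x₅, x₆}  = {x₁, x₂, x₆} ∪ {x₄, x₅, x₆}
Pass 3 adds 3:
  {x₃}  = ᶜ of {x₁, x₂, x₄, x₅, x₆}
  {x₆}  = ᶜ of {x₁, x₂, x₃, x₄, x₅}
  {x₁, x₂}  = ᶜ of {x₃, x₄, x₅, x₆}
Pass 4: +2 →
  {x₃, x₆}  = {x₃} ∪ {x₆}
  {x₁, x₂, x₄, x₅}  = {x₄, x₅} ∪ {x₁, x₂}
Pass 5: already closed under ᶜ and ∪.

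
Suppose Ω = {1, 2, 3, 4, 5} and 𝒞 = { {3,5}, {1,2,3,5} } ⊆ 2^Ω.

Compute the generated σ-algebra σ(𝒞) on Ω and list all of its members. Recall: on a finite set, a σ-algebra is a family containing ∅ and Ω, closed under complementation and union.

Initial family (4 sets): { ∅, {3,5}, {1,2,3,5}, Ω }.
Pass 1: 2 new —
  {4}  = ᶜ of {1,2,3,5}
  {1,2,4}  = ᶜ of {3,5}
  — 6 sets.
Pass 2: 1 new —
  {3,4,5}  = {4} ∪ {3,5}
  — 7 sets.
Pass 3: 1 new —
  {1,2}  = ᶜ of {3,4,5}
  — 8 sets.
Pass 4: already closed under ᶜ and ∪.

σ(𝒞) = { ∅, {4}, {1,2}, {3,5}, {1,2,4}, {3,4,5}, {1,2,3,5}, Ω }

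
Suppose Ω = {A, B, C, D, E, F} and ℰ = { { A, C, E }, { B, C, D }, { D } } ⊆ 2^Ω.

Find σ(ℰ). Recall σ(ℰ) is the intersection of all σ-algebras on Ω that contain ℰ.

Start: ℰ ∪ {∅, Ω} = { ∅, { D }, { A, C, E }, { B, C, D }, Ω }.
Pass 1 (5 new):
  { A, E, F }  = { B, C, D }ᶜ
  { B, D, F }  = { A, C, E }ᶜ
  { A, C, D, E }  = { D } ∪ { A, C, E }
  { A, B, C, D, E }  = { B, C, D } ∪ { A, C, E }
  { A, B, C, E, F }  = { D }ᶜ
Pass 2. New:
  { F }  = { A, B, C, D, E }ᶜ
  { B, F }  = { A, C, D, E }ᶜ
  { A, C, E, F }  = { A, C, E } ∪ { A, E, F }
  { A, D, E, F }  = { A, E, F } ∪ { D }
  { B, C, D, F }  = { B, D, F } ∪ { B, C, D }
  { A, B, D, E, F }  = { B, D, F } ∪ { A, E, F }
  { A, C, D, E, F }  = { A, E, F } ∪ { A, C, D, E }
Pass 3 adds 7:
  { B }  = { A, C, D, E, F }ᶜ
  { C }  = { A, B, D, E, F }ᶜ
  { A, E }  = { B, C, D, F }ᶜ
  { B, C }  = { A, D, E, F }ᶜ
  { B, D }  = { A, C, E, F }ᶜ
  { D, F }  = { D } ∪ { F }
  { A, B, E, F }  = { A, E, F } ∪ { B, F }
Pass 4 (8 new):
  { C, D }  = { A, B, E, F }ᶜ
  { C, F }  = { F } ∪ { C }
  { A, B, E }  = { B } ∪ { A, E }
  { A, D, E }  = { A, E } ∪ { D }
  { B, C, F }  = { B, F } ∪ { C }
  { C, D, F }  = { C } ∪ { D, F }
  { A, B, C, E }  = { D, F }ᶜ
  { A, B, D, E }  = { A, E } ∪ { B, D }
Pass 5: stable.

Hence σ(ℰ) has 32 members: { ∅, { B }, { C }, { D }, { F }, { A, E }, { B, C }, { B, D }, { B, F }, { C, D }, { C, F }, { D, F }, { A, B, E }, { A, C, E }, { A, D, E }, { A, E, F }, { B, C, D }, { B, C, F }, { B, D, F }, { C, D, F }, { A, B, C, E }, { A, B, D, E }, { A, B, E, F }, { A, C, D, E }, { A, C, E, F }, { A, D, E, F }, { B, C, D, F }, { A, B, C, D, E }, { A, B, C, E, F }, { A, B, D, E, F }, { A, C, D, E, F }, Ω }.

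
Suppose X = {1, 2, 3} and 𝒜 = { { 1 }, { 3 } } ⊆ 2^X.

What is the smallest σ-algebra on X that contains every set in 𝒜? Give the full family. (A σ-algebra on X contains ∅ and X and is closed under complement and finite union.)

|σ(𝒜)| = 8.  σ(𝒜) = { {}, { 1 }, { 2 }, { 3 }, { 1, 2 }, { 1, 3 }, { 2, 3 }, X }

Trace:
Seed the family with 𝒜 together with ∅ and X: { {}, { 1 }, { 3 }, X }.
Step 1: +3 →
  { 1, 2 }  = { 3 }ᶜ
  { 1, 3 }  = { 3 } ∪ { 1 }
  { 2, 3 }  = { 1 }ᶜ
Step 2 (1 new):
  { 2 }  = { 1, 3 }ᶜ
After Step 3 the family is unchanged; done.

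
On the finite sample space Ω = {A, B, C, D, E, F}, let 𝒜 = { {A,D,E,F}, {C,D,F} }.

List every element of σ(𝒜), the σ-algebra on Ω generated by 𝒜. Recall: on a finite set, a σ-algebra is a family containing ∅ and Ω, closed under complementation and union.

Answer: σ(𝒜) = { ∅, {B}, {C}, {A,E}, {B,C}, {D,F}, {A,B,E}, {A,C,E}, {B,D,F}, {C,D,F}, {A,B,C,E}, {A,D,E,F}, {B,C,D,F}, {A,B,D,E,F}, {A,C,D,E,F}, Ω }

Trace:
Start: 𝒜 ∪ {∅, Ω} = { ∅, {C,D,F}, {A,D,E,F}, Ω }.
Round 1. New:
  {B,C}  = {A,D,E,F}ᶜ
  {A,B,E}  = {C,D,F}ᶜ
  {A,C,D,E,F}  = {A,D,E,F} ∪ {C,D,F}
  — 7 sets.
Round 2: +4 →
  {B}  = {A,C,D,E,F}ᶜ
  {A,B,C,E}  = {A,B,E} ∪ {B,C}
  {B,C,D,F}  = {B,C} ∪ {C,D,F}
  {A,B,D,E,F}  = {A,B,E} ∪ {A,D,E,F}
  — 11 sets.
Round 3 adds 3:
  {C}  = {A,B,D,E,F}ᶜ
  {A,E}  = {B,C,D,F}ᶜ
  {D,F}  = {A,B,C,E}ᶜ
  — 14 sets.
Round 4 adds 2:
  {A,C,E}  = {C} ∪ {A,E}
  {B,D,F}  = {B} ∪ {D,F}
  — 16 sets.
After Round 5 the family is unchanged; done.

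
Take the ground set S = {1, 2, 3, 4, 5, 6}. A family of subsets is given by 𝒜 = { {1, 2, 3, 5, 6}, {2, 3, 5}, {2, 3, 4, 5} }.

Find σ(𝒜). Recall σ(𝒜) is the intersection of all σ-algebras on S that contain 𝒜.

|σ(𝒜)| = 8.  σ(𝒜) = { {}, {4}, {1, 6}, {1, 4, 6}, {2, 3, 5}, {2, 3, 4, 5}, {1, 2, 3, 5, 6}, S }

Working:
Take S₀ = 𝒜 ∪ {∅, S} = { {}, {2, 3, 5}, {2, 3, 4, 5}, {1, 2, 3, 5, 6}, S }.
Step 1 adds 3:
  {4}  = S∖{1, 2, 3, 5, 6}
  {1, 6}  = S∖{2, 3, 4, 5}
  {1, 4, 6}  = S∖{2, 3, 5}
  (now 8)
Step 2: already closed under ᶜ and ∪.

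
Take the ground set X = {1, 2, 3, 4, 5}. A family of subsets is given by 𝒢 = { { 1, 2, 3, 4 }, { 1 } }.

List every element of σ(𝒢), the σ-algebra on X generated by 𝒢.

Start: 𝒢 ∪ {∅, X} = { ∅, { 1 }, { 1, 2, 3, 4 }, X }.
Iteration 1 (2 new):
  { 5 }  = complement { 1, 2, 3, 4 }
  { 2, 3, 4, 5 }  = complement { 1 }
  — 6 sets.
Iteration 2: +1 →
  { 1, 5 }  = { 5 } ∪ { 1 }
  — 7 sets.
Iteration 3 adds 1:
  { 2, 3, 4 }  = complement { 1, 5 }
  — 8 sets.
After Iteration 4 the family is unchanged; done.

Hence σ(𝒢) has 8 members: { ∅, { 1 }, { 5 }, { 1, 5 }, { 2, 3, 4 }, { 1, 2, 3, 4 }, { 2, 3, 4, 5 }, X }.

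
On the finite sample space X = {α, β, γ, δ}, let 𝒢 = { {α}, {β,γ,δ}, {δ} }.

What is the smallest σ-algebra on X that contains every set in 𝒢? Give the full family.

Answer: σ(𝒢) = { ∅, {α}, {δ}, {α,δ}, {β,γ}, {α,β,γ}, {β,γ,δ}, X }

Check:
Initial family (5 sets): { ∅, {α}, {δ}, {β,γ,δ}, X }.
Iteration 1: 2 new —
  {α,δ}  = {δ} ∪ {α}
  {α,β,γ}  = complement {δ}
  [7 total]
Iteration 2 adds 1:
  {β,γ}  = complement {α,δ}
  [8 total]
Iteration 3: closed — nothing new.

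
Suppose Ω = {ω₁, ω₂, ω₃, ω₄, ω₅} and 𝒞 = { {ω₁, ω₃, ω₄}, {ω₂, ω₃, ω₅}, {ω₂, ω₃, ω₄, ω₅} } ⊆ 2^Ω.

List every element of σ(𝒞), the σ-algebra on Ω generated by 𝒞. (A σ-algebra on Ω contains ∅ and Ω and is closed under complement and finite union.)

σ(𝒞) (16 sets): { ∅, {ω₁}, {ω₃}, {ω₄}, {ω₁, ω₃}, {ω₁, ω₄}, {ω₂, ω₅}, {ω₃, ω₄}, {ω₁, ω₂, ω₅}, {ω₁, ω₃, ω₄}, {ω₂, ω₃, ω₅}, {ω₂, ω₄, ω₅}, {ω₁, ω₂, ω₃, ω₅}, {ω₁, ω₂, ω₄, ω₅}, {ω₂, ω₃, ω₄, ω₅}, Ω }

Check:
Begin from { ∅, {ω₁, ω₃, ω₄}, {ω₂, ω₃, ω₅}, {ω₂, ω₃, ω₄, ω₅}, Ω } (that is, 𝒞 plus ∅ and Ω).
Step 1. New:
  {ω₁}  = Ω∖{ω₂, ω₃, ω₄, ω₅}
  {ω₁, ω₄}  = Ω∖{ω₂, ω₃, ω₅}
  {ω₂, ω₅}  = Ω∖{ω₁, ω₃, ω₄}
  (now 8)
Step 2: +3 →
  {ω₁, ω₂, ω₅}  = {ω₂, ω₅} ∪ {ω₁}
  {ω₁, ω₂, ω₃, ω₅}  = {ω₂, ω₃, ω₅} ∪ {ω₁}
  {ω₁, ω₂, ω₄, ω₅}  = {ω₂, ω₅} ∪ {ω₁, ω₄}
  (now 11)
Step 3: 3 new —
  {ω₃}  = Ω∖{ω₁, ω₂, ω₄, ω₅}
  {ω₄}  = Ω∖{ω₁, ω₂, ω₃, ω₅}
  {ω₃, ω₄}  = Ω∖{ω₁, ω₂, ω₅}
  (now 14)
Step 4 (2 new):
  {ω₁, ω₃}  = {ω₃} ∪ {ω₁}
  {ω₂, ω₄, ω₅}  = {ω₂, ω₅} ∪ {ω₄}
  (now 16)
After Step 5 the family is unchanged; done.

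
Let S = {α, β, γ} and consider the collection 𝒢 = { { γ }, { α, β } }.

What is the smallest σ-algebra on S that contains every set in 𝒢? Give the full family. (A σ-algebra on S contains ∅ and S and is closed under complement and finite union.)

Answer: σ(𝒢) = { {  }, { γ }, { α, β }, S }

Check:
Begin from { {  }, { γ }, { α, β }, S } (that is, 𝒢 plus ∅ and S).
Iteration 1 adds nothing — fixpoint reached.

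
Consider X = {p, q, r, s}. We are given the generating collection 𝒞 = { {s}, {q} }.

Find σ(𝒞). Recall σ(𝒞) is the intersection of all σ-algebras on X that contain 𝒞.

σ(𝒞) = { {}, {q}, {s}, {p,r}, {q,s}, {p,q,r}, {p,r,s}, X }

Working:
Initial family (4 sets): { {}, {q}, {s}, X }.
Round 1. New:
  {q,s}  = {q} ∪ {s}
  {p,q,r}  = complement {s}
  {p,r,s}  = complement {q}
  (now 7)
Round 2: 1 new —
  {p,r}  = complement {q,s}
  (now 8)
Round 3: already closed under ᶜ and ∪.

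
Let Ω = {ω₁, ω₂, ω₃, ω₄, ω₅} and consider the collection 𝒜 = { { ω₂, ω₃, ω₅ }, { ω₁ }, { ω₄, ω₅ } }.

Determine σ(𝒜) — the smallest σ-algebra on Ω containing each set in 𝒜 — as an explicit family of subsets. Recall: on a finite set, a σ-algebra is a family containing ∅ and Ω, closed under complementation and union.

Answer: σ(𝒜) = { {  }, { ω₁ }, { ω₄ }, { ω₅ }, { ω₁, ω₄ }, { ω₁, ω₅ }, { ω₂, ω₃ }, { ω₄, ω₅ }, { ω₁, ω₂, ω₃ }, { ω₁, ω₄, ω₅ }, { ω₂, ω₃, ω₄ }, { ω₂, ω₃, ω₅ }, { ω₁, ω₂, ω₃, ω₄ }, { ω₁, ω₂, ω₃, ω₅ }, { ω₂, ω₃, ω₄, ω₅ }, Ω }

Working:
Start: 𝒜 ∪ {∅, Ω} = { {  }, { ω₁ }, { ω₄, ω₅ }, { ω₂, ω₃, ω₅ }, Ω }.
Iteration 1. New:
  { ω₁, ω₄ }  = ᶜ of { ω₂, ω₃, ω₅ }
  { ω₁, ω₂, ω₃ }  = ᶜ of { ω₄, ω₅ }
  { ω₁, ω₄, ω₅ }  = { ω₄, ω₅ } ∪ { ω₁ }
  { ω₁, ω₂, ω₃, ω₅ }  = { ω₂, ω₃, ω₅ } ∪ { ω₁ }
  { ω₂, ω₃, ω₄, ω₅ }  = ᶜ of { ω₁ }
  (now 10)
Iteration 2: +3 →
  { ω₄ }  = ᶜ of { ω₁, ω₂, ω₃, ω₅ }
  { ω₂, ω₃ }  = ᶜ of { ω₁, ω₄, ω₅ }
  { ω₁, ω₂, ω₃, ω₄ }  = { ω₁, ω₂, ω₃ } ∪ { ω₁, ω₄ }
  (now 13)
Iteration 3 adds 2:
  { ω₅ }  = ᶜ of { ω₁, ω₂, ω₃, ω₄ }
  { ω₂, ω₃, ω₄ }  = { ω₂, ω₃ } ∪ { ω₄ }
  (now 15)
Iteration 4. New:
  { ω₁, ω₅ }  = ᶜ of { ω₂, ω₃, ω₄ }
  (now 16)
Iteration 5: stable.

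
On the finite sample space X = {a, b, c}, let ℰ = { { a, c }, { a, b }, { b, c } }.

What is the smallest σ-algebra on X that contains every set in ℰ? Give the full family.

Initial family (5 sets): { {}, { a, b }, { a, c }, { b, c }, X }.
Iteration 1: 3 new —
  { a }  = { b, c }ᶜ
  { b }  = { a, c }ᶜ
  { c }  = { a, b }ᶜ
  — 8 sets.
Iteration 2: no new sets; the family is a σ-algebra.

|σ(ℰ)| = 8.  σ(ℰ) = { {}, { a }, { b }, { c }, { a, b }, { a, c }, { b, c }, X }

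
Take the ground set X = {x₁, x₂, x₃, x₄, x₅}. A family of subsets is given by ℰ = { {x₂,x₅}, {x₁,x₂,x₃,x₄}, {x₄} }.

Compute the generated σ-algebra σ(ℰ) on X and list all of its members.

Answer: σ(ℰ) = { {}, {x₂}, {x₄}, {x₅}, {x₁,x₃}, {x₂,x₄}, {x₂,x₅}, {x₄,x₅}, {x₁,x₂,x₃}, {x₁,x₃,x₄}, {x₁,x₃,x₅}, {x₂,x₄,x₅}, {x₁,x₂,x₃,x₄}, {x₁,x₂,x₃,x₅}, {x₁,x₃,x₄,x₅}, X }

Check:
Take S₀ = ℰ ∪ {∅, X} = { {}, {x₄}, {x₂,x₅}, {x₁,x₂,x₃,x₄}, X }.
Round 1: +4 →
  {x₅}  = complement {x₁,x₂,x₃,x₄}
  {x₁,x₃,x₄}  = complement {x₂,x₅}
  {x₂,x₄,x₅}  = {x₂,x₅} ∪ {x₄}
  {x₁,x₂,x₃,x₅}  = complement {x₄}
Round 2: 3 new —
  {x₁,x₃}  = complement {x₂,x₄,x₅}
  {x₄,x₅}  = {x₅} ∪ {x₄}
  {x₁,x₃,x₄,x₅}  = {x₅} ∪ {x₁,x₃,x₄}
Round 3 adds 3:
  {x₂}  = complement {x₁,x₃,x₄,x₅}
  {x₁,x₂,x₃}  = complement {x₄,x₅}
  {x₁,x₃,x₅}  = {x₁,x₃} ∪ {x₅}
Round 4: +1 →
  {x₂,x₄}  = complement {x₁,x₃,x₅}
Round 5: closed — nothing new.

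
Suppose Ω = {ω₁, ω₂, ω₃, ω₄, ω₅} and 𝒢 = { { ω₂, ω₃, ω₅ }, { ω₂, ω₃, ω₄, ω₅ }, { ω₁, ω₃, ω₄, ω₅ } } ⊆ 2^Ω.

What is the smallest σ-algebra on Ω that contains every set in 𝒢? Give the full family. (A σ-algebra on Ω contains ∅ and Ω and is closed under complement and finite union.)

Take S₀ = 𝒢 ∪ {∅, Ω} = { {}, { ω₂, ω₃, ω₅ }, { ω₁, ω₃, ω₄, ω₅ }, { ω₂, ω₃, ω₄, ω₅ }, Ω }.
Round 1: +3 →
  { ω₁ }  = { ω₂, ω₃, ω₄, ω₅ }ᶜ
  { ω₂ }  = { ω₁, ω₃, ω₄, ω₅ }ᶜ
  { ω₁, ω₄ }  = { ω₂, ω₃, ω₅ }ᶜ
  — 8 sets.
Round 2: 3 new —
  { ω₁, ω₂ }  = { ω₂ } ∪ { ω₁ }
  { ω₁, ω₂, ω₄ }  = { ω₂ } ∪ { ω₁, ω₄ }
  { ω₁, ω₂, ω₃, ω₅ }  = { ω₂, ω₃, ω₅ } ∪ { ω₁ }
  — 11 sets.
Round 3 adds 3:
  { ω₄ }  = { ω₁, ω₂, ω₃, ω₅ }ᶜ
  { ω₃, ω₅ }  = { ω₁, ω₂, ω₄ }ᶜ
  { ω₃, ω₄, ω₅ }  = { ω₁, ω₂ }ᶜ
  — 14 sets.
Round 4: +2 →
  { ω₂, ω₄ }  = { ω₄ } ∪ { ω₂ }
  { ω₁, ω₃, ω₅ }  = { ω₃, ω₅ } ∪ { ω₁ }
  — 16 sets.
Round 5: no new sets; the family is a σ-algebra.

Therefore σ(𝒢) = { {}, { ω₁ }, { ω₂ }, { ω₄ }, { ω₁, ω₂ }, { ω₁, ω₄ }, { ω₂, ω₄ }, { ω₃, ω₅ }, { ω₁, ω₂, ω₄ }, { ω₁, ω₃, ω₅ }, { ω₂, ω₃, ω₅ }, { ω₃, ω₄, ω₅ }, { ω₁, ω₂, ω₃, ω₅ }, { ω₁, ω₃, ω₄, ω₅ }, { ω₂, ω₃, ω₄, ω₅ }, Ω } (|σ(𝒢)| = 16).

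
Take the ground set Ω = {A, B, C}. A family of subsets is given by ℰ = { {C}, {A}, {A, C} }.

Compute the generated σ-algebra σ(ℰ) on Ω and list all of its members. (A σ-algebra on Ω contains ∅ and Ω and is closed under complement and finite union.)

Take S₀ = ℰ ∪ {∅, Ω} = { {}, {A}, {C}, {A, C}, Ω }.
Iteration 1: +3 →
  {B}  = ᶜ of {A, C}
  {A, B}  = ᶜ of {C}
  {B, C}  = ᶜ of {A}
  (now 8)
Iteration 2 adds nothing — fixpoint reached.

Hence σ(ℰ) has 8 members: { {}, {A}, {B}, {C}, {A, B}, {A, C}, {B, C}, Ω }.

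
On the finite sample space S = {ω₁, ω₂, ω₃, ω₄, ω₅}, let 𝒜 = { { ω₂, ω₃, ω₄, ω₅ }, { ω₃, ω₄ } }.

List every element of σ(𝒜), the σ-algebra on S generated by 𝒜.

Take S₀ = 𝒜 ∪ {∅, S} = { {}, { ω₃, ω₄ }, { ω₂, ω₃, ω₄, ω₅ }, S }.
Step 1: +2 →
  { ω₁ }  = { ω₂, ω₃, ω₄, ω₅ }ᶜ
  { ω₁, ω₂, ω₅ }  = { ω₃, ω₄ }ᶜ
  — 6 sets.
Step 2: +1 →
  { ω₁, ω₃, ω₄ }  = { ω₃, ω₄ } ∪ { ω₁ }
  — 7 sets.
Step 3 (1 new):
  { ω₂, ω₅ }  = { ω₁, ω₃, ω₄ }ᶜ
  — 8 sets.
Step 4: already closed under ᶜ and ∪.

σ(𝒜) = { {}, { ω₁ }, { ω₂, ω₅ }, { ω₃, ω₄ }, { ω₁, ω₂, ω₅ }, { ω₁, ω₃, ω₄ }, { ω₂, ω₃, ω₄, ω₅ }, S }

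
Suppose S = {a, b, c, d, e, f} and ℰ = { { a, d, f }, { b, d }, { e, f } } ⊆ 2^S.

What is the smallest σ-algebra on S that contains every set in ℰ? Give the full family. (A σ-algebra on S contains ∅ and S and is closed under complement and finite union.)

σ(ℰ) (64 sets): { {  }, { a }, { b }, { c }, { d }, { e }, { f }, { a, b }, { a, c }, { a, d }, { a, e }, { a, f }, { b, c }, { b, d }, { b, e }, { b, f }, { c, d }, { c, e }, { c, f }, { d, e }, { d, f }, { e, f }, { a, b, c }, { a, b, d }, { a, b, e }, { a, b, f }, { a, c, d }, { a, c, e }, { a, c, f }, { a, d, e }, { a, d, f }, { a, e, f }, { b, c, d }, { b, c, e }, { b, c, f }, { b, d, e }, { b, d, f }, { b, e, f }, { c, d, e }, { c, d, f }, { c, e, f }, { d, e, f }, { a, b, c, d }, { a, b, c, e }, { a, b, c, f }, { a, b, d, e }, { a, b, d, f }, { a, b, e, f }, { a, c, d, e }, { a, c, d, f }, { a, c, e, f }, { a, d, e, f }, { b, c, d, e }, { b, c, d, f }, { b, c, e, f }, { b, d, e, f }, { c, d, e, f }, { a, b, c, d, e }, { a, b, c, d, f }, { a, b, c, e, f }, { a, b, d, e, f }, { a, c, d, e, f }, { b, c, d, e, f }, S }

Check:
Initial family (5 sets): { {  }, { b, d }, { e, f }, { a, d, f }, S }.
Round 1: +6 →
  { b, c, e }  = complement { a, d, f }
  { a, b, c, d }  = complement { e, f }
  { a, b, d, f }  = { a, d, f } ∪ { b, d }
  { a, c, e, f }  = complement { b, d }
  { a, d, e, f }  = { e, f } ∪ { a, d, f }
  { b, d, e, f }  = { e, f } ∪ { b, d }
  (now 11)
Round 2: 11 new —
  { a, c }  = complement { b, d, e, f }
  { b, c }  = complement { a, d, e, f }
  { c, e }  = complement { a, b, d, f }
  { b, c, d, e }  = { b, c, e } ∪ { b, d }
  { b, c, e, f }  = { e, f } ∪ { b, c, e }
  { a, b, c, d, e }  = { b, c, e } ∪ { a, b, c, d }
  { a, b, c, d, f }  = { a, b, d, f } ∪ { a, b, c, d }
  { a, b, c, e, f }  = { a, c, e, f } ∪ { b, c, e }
  { a, b, d, e, f }  = { a, b, d, f } ∪ { e, f }
  { a, c, d, e, f }  = { a, c, e, f } ∪ { a, d, e, f }
  { b, c, d, e, f }  = { b, c, e } ∪ { b, d, e, f }
  (now 22)
Round 3. New:
  { a }  = complement { b, c, d, e, f }
  { b }  = complement { a, c, d, e, f }
  { c }  = complement { a, b, d, e, f }
  { d }  = complement { a, b, c, e, f }
  { e }  = complement { a, b, c, d, f }
  { f }  = complement { a, b, c, d, e }
  { a, d }  = complement { b, c, e, f }
  { a, f }  = complement { b, c, d, e }
  { a, b, c }  = { a, c } ∪ { b, c }
  { a, c, e }  = { a, c } ∪ { c, e }
  { b, c, d }  = { b, d } ∪ { b, c }
  { c, e, f }  = { e, f } ∪ { c, e }
  { a, b, c, e }  = { a, c } ∪ { b, c, e }
  { a, c, d, f }  = { a, d, f } ∪ { a, c }
  (now 36)
Round 4. New:
  { a, b }  = { a } ∪ { b }
  { a, e }  = { a } ∪ { e }
  { b, e }  = complement { a, c, d, f }
  { b, f }  = { b } ∪ { f }
  { c, d }  = { c } ∪ { d }
  { c, f }  = { f } ∪ { c }
  { d, e }  = { e } ∪ { d }
  { d, f }  = complement { a, b, c, e }
  { a, b, d }  = complement { c, e, f }
  { a, b, f }  = { a, f } ∪ { b }
  { a, c, d }  = { c } ∪ { a, d }
  { a, c, f }  = { a, f } ∪ { c }
  { a, d, e }  = { e } ∪ { a, d }
  { a, e, f }  = complement { b, c, d }
  { b, c, f }  = { f } ∪ { b, c }
  { b, d, e }  = { e } ∪ { b, d }
  { b, d, f }  = complement { a, c, e }
  { b, e, f }  = { e, f } ∪ { b }
  { c, d, e }  = { c, e } ∪ { d }
  { d, e, f }  = complement { a, b, c }
  { a, b, c, f }  = { a, b, c } ∪ { a, f }
  { a, c, d, e }  = { a, c, e } ∪ { a, d }
  { b, c, d, f }  = { b, c, d } ∪ { f }
  { c, d, e, f }  = { c, e, f } ∪ { d }
  (now 60)
Round 5. New:
  { a, b, e }  = { b, e } ∪ { a, e }
  { c, d, f }  = { c, d } ∪ { d, f }
  { a, b, d, e }  = complement { c, f }
  { a, b, e, f }  = complement { c, d }
  (now 64)
Round 6: already closed under ᶜ and ∪.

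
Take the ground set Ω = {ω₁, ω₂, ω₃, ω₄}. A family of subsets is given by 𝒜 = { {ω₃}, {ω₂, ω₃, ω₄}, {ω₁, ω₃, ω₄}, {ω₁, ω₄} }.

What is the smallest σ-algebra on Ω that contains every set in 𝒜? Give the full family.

σ(𝒜) (16 sets): { {}, {ω₁}, {ω₂}, {ω₃}, {ω₄}, {ω₁, ω₂}, {ω₁, ω₃}, {ω₁, ω₄}, {ω₂, ω₃}, {ω₂, ω₄}, {ω₃, ω₄}, {ω₁, ω₂, ω₃}, {ω₁, ω₂, ω₄}, {ω₁, ω₃, ω₄}, {ω₂, ω₃, ω₄}, Ω }

Trace:
Begin from { {}, {ω₃}, {ω₁, ω₄}, {ω₁, ω₃, ω₄}, {ω₂, ω₃, ω₄}, Ω } (that is, 𝒜 plus ∅ and Ω).
Round 1 (4 new):
  {ω₁}  = ᶜ of {ω₂, ω₃, ω₄}
  {ω₂}  = ᶜ of {ω₁, ω₃, ω₄}
  {ω₂, ω₃}  = ᶜ of {ω₁, ω₄}
  {ω₁, ω₂, ω₄}  = ᶜ of {ω₃}
  |family| = 10
Round 2 adds 3:
  {ω₁, ω₂}  = {ω₂} ∪ {ω₁}
  {ω₁, ω₃}  = {ω₃} ∪ {ω₁}
  {ω₁, ω₂, ω₃}  = {ω₂, ω₃} ∪ {ω₁}
  |family| = 13
Round 3: 3 new —
  {ω₄}  = ᶜ of {ω₁, ω₂, ω₃}
  {ω₂, ω₄}  = ᶜ of {ω₁, ω₃}
  {ω₃, ω₄}  = ᶜ of {ω₁, ω₂}
  |family| = 16
Round 4 adds nothing — fixpoint reached.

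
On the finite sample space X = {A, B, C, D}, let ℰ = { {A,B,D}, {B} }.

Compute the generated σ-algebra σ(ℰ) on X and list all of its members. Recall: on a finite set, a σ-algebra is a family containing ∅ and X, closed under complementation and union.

Begin from { {}, {B}, {A,B,D}, X } (that is, ℰ plus ∅ and X).
Round 1 (2 new):
  {C}  = X∖{A,B,D}
  {A,C,D}  = X∖{B}
  |family| = 6
Round 2 (1 new):
  {B,C}  = {C} ∪ {B}
  |family| = 7
Round 3 (1 new):
  {A,D}  = X∖{B,C}
  |family| = 8
Round 4: no new sets; the family is a σ-algebra.

|σ(ℰ)| = 8.  σ(ℰ) = { {}, {B}, {C}, {A,D}, {B,C}, {A,B,D}, {A,C,D}, X }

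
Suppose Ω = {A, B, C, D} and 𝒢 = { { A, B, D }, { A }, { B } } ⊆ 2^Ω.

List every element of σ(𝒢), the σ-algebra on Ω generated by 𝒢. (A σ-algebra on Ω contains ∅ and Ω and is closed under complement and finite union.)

Begin from { {  }, { A }, { B }, { A, B, D }, Ω } (that is, 𝒢 plus ∅ and Ω).
Iteration 1: 4 new —
  { C }  = { A, B, D }ᶜ
  { A, B }  = { B } ∪ { A }
  { A, C, D }  = { B }ᶜ
  { B, C, D }  = { A }ᶜ
  (now 9)
Iteration 2: 4 new —
  { A, C }  = { C } ∪ { A }
  { B, C }  = { B } ∪ { C }
  { C, D }  = { A, B }ᶜ
  { A, B, C }  = { A, B } ∪ { C }
  (now 13)
Iteration 3: 3 new —
  { D }  = { A, B, C }ᶜ
  { A, D }  = { B, C }ᶜ
  { B, D }  = { A, C }ᶜ
  (now 16)
Iteration 4: stable.

σ(𝒢) = { {  }, { A }, { B }, { C }, { D }, { A, B }, { A, C }, { A, D }, { B, C }, { B, D }, { C, D }, { A, B, C }, { A, B, D }, { A, C, D }, { B, C, D }, Ω }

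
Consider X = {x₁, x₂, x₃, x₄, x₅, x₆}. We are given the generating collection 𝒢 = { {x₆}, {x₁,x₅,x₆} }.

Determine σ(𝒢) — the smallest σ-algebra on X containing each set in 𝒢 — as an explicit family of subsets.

Answer: σ(𝒢) = { ∅, {x₆}, {x₁,x₅}, {x₁,x₅,x₆}, {x₂,x₃,x₄}, {x₂,x₃,x₄,x₆}, {x₁,x₂,x₃,x₄,x₅}, X }

Derivation:
Begin from { ∅, {x₆}, {x₁,x₅,x₆}, X } (that is, 𝒢 plus ∅ and X).
Round 1. New:
  {x₂,x₃,x₄}  = {x₁,x₅,x₆}ᶜ
  {x₁,x₂,x₃,x₄,x₅}  = {x₆}ᶜ
  |family| = 6
Round 2 adds 1:
  {x₂,x₃,x₄,x₆}  = {x₂,x₃,x₄} ∪ {x₆}
  |family| = 7
Round 3: +1 →
  {x₁,x₅}  = {x₂,x₃,x₄,x₆}ᶜ
  |family| = 8
After Round 4 the family is unchanged; done.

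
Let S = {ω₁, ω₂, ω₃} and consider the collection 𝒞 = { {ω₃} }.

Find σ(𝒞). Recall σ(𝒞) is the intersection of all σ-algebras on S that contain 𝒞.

σ(𝒞) (4 sets): { ∅, {ω₃}, {ω₁, ω₂}, S }

Trace:
Take S₀ = 𝒞 ∪ {∅, S} = { ∅, {ω₃}, S }.
Round 1: 1 new —
  {ω₁, ω₂}  = complement {ω₃}
  (now 4)
Round 2 adds nothing — fixpoint reached.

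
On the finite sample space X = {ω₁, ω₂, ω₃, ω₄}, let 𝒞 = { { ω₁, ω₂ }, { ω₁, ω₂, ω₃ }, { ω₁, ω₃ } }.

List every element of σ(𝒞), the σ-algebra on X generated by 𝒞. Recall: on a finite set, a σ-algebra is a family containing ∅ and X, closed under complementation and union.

σ(𝒞) (16 sets): { {}, { ω₁ }, { ω₂ }, { ω₃ }, { ω₄ }, { ω₁, ω₂ }, { ω₁, ω₃ }, { ω₁, ω₄ }, { ω₂, ω₃ }, { ω₂, ω₄ }, { ω₃, ω₄ }, { ω₁, ω₂, ω₃ }, { ω₁, ω₂, ω₄ }, { ω₁, ω₃, ω₄ }, { ω₂, ω₃, ω₄ }, X }

Check:
Begin from { {}, { ω₁, ω₂ }, { ω₁, ω₃ }, { ω₁, ω₂, ω₃ }, X } (that is, 𝒞 plus ∅ and X).
Iteration 1: +3 →
  { ω₄ }  = X∖{ ω₁, ω₂, ω₃ }
  { ω₂, ω₄ }  = X∖{ ω₁, ω₃ }
  { ω₃, ω₄ }  = X∖{ ω₁, ω₂ }
  — 8 sets.
Iteration 2: +3 →
  { ω₁, ω₂, ω₄ }  = { ω₄ } ∪ { ω₁, ω₂ }
  { ω₁, ω₃, ω₄ }  = { ω₄ } ∪ { ω₁, ω₃ }
  { ω₂, ω₃, ω₄ }  = { ω₃, ω₄ } ∪ { ω₂, ω₄ }
  — 11 sets.
Iteration 3: 3 new —
  { ω₁ }  = X∖{ ω₂, ω₃, ω₄ }
  { ω₂ }  = X∖{ ω₁, ω₃, ω₄ }
  { ω₃ }  = X∖{ ω₁, ω₂, ω₄ }
  — 14 sets.
Iteration 4: 2 new —
  { ω₁, ω₄ }  = { ω₄ } ∪ { ω₁ }
  { ω₂, ω₃ }  = { ω₃ } ∪ { ω₂ }
  — 16 sets.
Iteration 5 adds nothing — fixpoint reached.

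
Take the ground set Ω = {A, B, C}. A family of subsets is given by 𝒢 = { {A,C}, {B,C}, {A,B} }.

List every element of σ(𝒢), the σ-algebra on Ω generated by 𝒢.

Start: 𝒢 ∪ {∅, Ω} = { ∅, {A,B}, {A,C}, {B,C}, Ω }.
Step 1: 3 new —
  {A}  = Ω∖{B,C}
  {B}  = Ω∖{A,C}
  {C}  = Ω∖{A,B}
  (now 8)
Step 2: stable.

σ(𝒢) = { ∅, {A}, {B}, {C}, {A,B}, {A,C}, {B,C}, Ω }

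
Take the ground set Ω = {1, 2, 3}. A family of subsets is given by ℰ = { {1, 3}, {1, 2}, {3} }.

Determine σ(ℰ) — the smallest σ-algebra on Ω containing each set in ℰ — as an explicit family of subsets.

σ(ℰ) (8 sets): { ∅, {1}, {2}, {3}, {1, 2}, {1, 3}, {2, 3}, Ω }

Check:
Start: ℰ ∪ {∅, Ω} = { ∅, {3}, {1, 2}, {1, 3}, Ω }.
Round 1. New:
  {2}  = {1, 3}ᶜ
  — 6 sets.
Round 2 (1 new):
  {2, 3}  = {3} ∪ {2}
  — 7 sets.
Round 3: +1 →
  {1}  = {2, 3}ᶜ
  — 8 sets.
Round 4: no new sets; the family is a σ-algebra.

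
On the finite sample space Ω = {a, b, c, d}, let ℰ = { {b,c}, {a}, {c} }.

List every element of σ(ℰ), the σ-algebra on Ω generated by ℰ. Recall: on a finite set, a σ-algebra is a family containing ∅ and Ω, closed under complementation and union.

Answer: σ(ℰ) = { ∅, {a}, {b}, {c}, {d}, {a,b}, {a,c}, {a,d}, {b,c}, {b,d}, {c,d}, {a,b,c}, {a,b,d}, {a,c,d}, {b,c,d}, Ω }

Derivation:
Begin from { ∅, {a}, {c}, {b,c}, Ω } (that is, ℰ plus ∅ and Ω).
Iteration 1: +5 →
  {a,c}  = {c} ∪ {a}
  {a,d}  = Ω∖{b,c}
  {a,b,c}  = {b,c} ∪ {a}
  {a,b,d}  = Ω∖{c}
  {b,c,d}  = Ω∖{a}
  |family| = 10
Iteration 2: +3 →
  {d}  = Ω∖{a,b,c}
  {b,d}  = Ω∖{a,c}
  {a,c,d}  = {c} ∪ {a,d}
  |family| = 13
Iteration 3: +2 →
  {b}  = Ω∖{a,c,d}
  {c,d}  = {c} ∪ {d}
  |family| = 15
Iteration 4. New:
  {a,b}  = Ω∖{c,d}
  |family| = 16
After Iteration 5 the family is unchanged; done.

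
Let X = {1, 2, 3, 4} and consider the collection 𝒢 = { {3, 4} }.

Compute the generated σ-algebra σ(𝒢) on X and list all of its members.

Start: 𝒢 ∪ {∅, X} = { ∅, {3, 4}, X }.
Round 1 (1 new):
  {1, 2}  = complement {3, 4}
  |family| = 4
Round 2: already closed under ᶜ and ∪.

Therefore σ(𝒢) = { ∅, {1, 2}, {3, 4}, X } (|σ(𝒢)| = 4).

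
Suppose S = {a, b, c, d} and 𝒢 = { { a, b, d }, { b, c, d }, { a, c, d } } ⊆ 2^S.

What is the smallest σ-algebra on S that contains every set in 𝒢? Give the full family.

|σ(𝒢)| = 16.  σ(𝒢) = { {  }, { a }, { b }, { c }, { d }, { a, b }, { a, c }, { a, d }, { b, c }, { b, d }, { c, d }, { a, b, c }, { a, b, d }, { a, c, d }, { b, c, d }, S }

Derivation:
Seed the family with 𝒢 together with ∅ and S: { {  }, { a, b, d }, { a, c, d }, { b, c, d }, S }.
Pass 1: 3 new —
  { a }  = ᶜ of { b, c, d }
  { b }  = ᶜ of { a, c, d }
  { c }  = ᶜ of { a, b, d }
  — 8 sets.
Pass 2: +3 →
  { a, b }  = { b } ∪ { a }
  { a, c }  = { c } ∪ { a }
  { b, c }  = { c } ∪ { b }
  — 11 sets.
Pass 3: +4 →
  { a, d }  = ᶜ of { b, c }
  { b, d }  = ᶜ of { a, c }
  { c, d }  = ᶜ of { a, b }
  { a, b, c }  = { c } ∪ { a, b }
  — 15 sets.
Pass 4 (1 new):
  { d }  = ᶜ of { a, b, c }
  — 16 sets.
Pass 5: no new sets; the family is a σ-algebra.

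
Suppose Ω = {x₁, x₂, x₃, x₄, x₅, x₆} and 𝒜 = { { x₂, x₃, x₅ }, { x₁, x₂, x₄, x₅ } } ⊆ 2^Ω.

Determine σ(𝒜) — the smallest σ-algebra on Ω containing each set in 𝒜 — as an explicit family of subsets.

Take S₀ = 𝒜 ∪ {∅, Ω} = { {  }, { x₂, x₃, x₅ }, { x₁, x₂, x₄, x₅ }, Ω }.
Pass 1 adds 3:
  { x₃, x₆ }  = complement { x₁, x₂, x₄, x₅ }
  { x₁, x₄, x₆ }  = complement { x₂, x₃, x₅ }
  { x₁, x₂, x₃, x₄, x₅ }  = { x₂, x₃, x₅ } ∪ { x₁, x₂, x₄, x₅ }
  [7 total]
Pass 2 adds 4:
  { x₆ }  = complement { x₁, x₂, x₃, x₄, x₅ }
  { x₁, x₃, x₄, x₆ }  = { x₃, x₆ } ∪ { x₁, x₄, x₆ }
  { x₂, x₃, x₅, x₆ }  = { x₂, x₃, x₅ } ∪ { x₃, x₆ }
  { x₁, x₂, x₄, x₅, x₆ }  = { x₁, x₄, x₆ } ∪ { x₁, x₂, x₄, x₅ }
  [11 total]
Pass 3: 3 new —
  { x₃ }  = complement { x₁, x₂, x₄, x₅, x₆ }
  { x₁, x₄ }  = complement { x₂, x₃, x₅, x₆ }
  { x₂, x₅ }  = complement { x₁, x₃, x₄, x₆ }
  [14 total]
Pass 4: +2 →
  { x₁, x₃, x₄ }  = { x₃ } ∪ { x₁, x₄ }
  { x₂, x₅, x₆ }  = { x₂, x₅ } ∪ { x₆ }
  [16 total]
Pass 5 adds nothing — fixpoint reached.

σ(𝒜) = { {  }, { x₃ }, { x₆ }, { x₁, x₄ }, { x₂, x₅ }, { x₃, x₆ }, { x₁, x₃, x₄ }, { x₁, x₄, x₆ }, { x₂, x₃, x₅ }, { x₂, x₅, x₆ }, { x₁, x₂, x₄, x₅ }, { x₁, x₃, x₄, x₆ }, { x₂, x₃, x₅, x₆ }, { x₁, x₂, x₃, x₄, x₅ }, { x₁, x₂, x₄, x₅, x₆ }, Ω }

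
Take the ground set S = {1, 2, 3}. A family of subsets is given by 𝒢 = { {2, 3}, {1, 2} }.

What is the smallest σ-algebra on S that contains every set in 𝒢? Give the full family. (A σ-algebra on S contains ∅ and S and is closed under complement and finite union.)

|σ(𝒢)| = 8.  σ(𝒢) = { {}, {1}, {2}, {3}, {1, 2}, {1, 3}, {2, 3}, S }

Trace:
Take S₀ = 𝒢 ∪ {∅, S} = { {}, {1, 2}, {2, 3}, S }.
Pass 1. New:
  {1}  = ᶜ of {2, 3}
  {3}  = ᶜ of {1, 2}
  — 6 sets.
Pass 2 adds 1:
  {1, 3}  = {3} ∪ {1}
  — 7 sets.
Pass 3 (1 new):
  {2}  = ᶜ of {1, 3}
  — 8 sets.
Pass 4: no new sets; the family is a σ-algebra.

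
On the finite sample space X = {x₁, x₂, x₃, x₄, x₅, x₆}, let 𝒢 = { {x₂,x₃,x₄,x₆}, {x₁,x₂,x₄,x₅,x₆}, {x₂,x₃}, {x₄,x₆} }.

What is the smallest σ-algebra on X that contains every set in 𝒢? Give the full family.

Answer: σ(𝒢) = { ∅, {x₂}, {x₃}, {x₁,x₅}, {x₂,x₃}, {x₄,x₆}, {x₁,x₂,x₅}, {x₁,x₃,x₅}, {x₂,x₄,x₆}, {x₃,x₄,x₆}, {x₁,x₂,x₃,x₅}, {x₁,x₄,x₅,x₆}, {x₂,x₃,x₄,x₆}, {x₁,x₂,x₄,x₅,x₆}, {x₁,x₃,x₄,x₅,x₆}, X }

Derivation:
Seed the family with 𝒢 together with ∅ and X: { ∅, {x₂,x₃}, {x₄,x₆}, {x₂,x₃,x₄,x₆}, {x₁,x₂,x₄,x₅,x₆}, X }.
Pass 1. New:
  {x₃}  = X∖{x₁,x₂,x₄,x₅,x₆}
  {x₁,x₅}  = X∖{x₂,x₃,x₄,x₆}
  {x₁,x₂,x₃,x₅}  = X∖{x₄,x₆}
  {x₁,x₄,x₅,x₆}  = X∖{x₂,x₃}
  (now 10)
Pass 2: +3 →
  {x₁,x₃,x₅}  = {x₃} ∪ {x₁,x₅}
  {x₃,x₄,x₆}  = {x₃} ∪ {x₄,x₆}
  {x₁,x₃,x₄,x₅,x₆}  = {x₁,x₄,x₅,x₆} ∪ {x₃}
  (now 13)
Pass 3: 3 new —
  {x₂}  = X∖{x₁,x₃,x₄,x₅,x₆}
  {x₁,x₂,x₅}  = X∖{x₃,x₄,x₆}
  {x₂,x₄,x₆}  = X∖{x₁,x₃,x₅}
  (now 16)
Pass 4: no new sets; the family is a σ-algebra.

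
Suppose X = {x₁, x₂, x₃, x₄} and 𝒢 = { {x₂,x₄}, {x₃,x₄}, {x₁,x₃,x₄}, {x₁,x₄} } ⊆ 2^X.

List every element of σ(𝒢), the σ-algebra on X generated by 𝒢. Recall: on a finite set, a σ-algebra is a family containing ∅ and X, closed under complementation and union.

Start: 𝒢 ∪ {∅, X} = { {}, {x₁,x₄}, {x₂,x₄}, {x₃,x₄}, {x₁,x₃,x₄}, X }.
Round 1: 6 new —
  {x₂}  = X∖{x₁,x₃,x₄}
  {x₁,x₂}  = X∖{x₃,x₄}
  {x₁,x₃}  = X∖{x₂,x₄}
  {x₂,x₃}  = X∖{x₁,x₄}
  {x₁,x₂,x₄}  = {x₁,x₄} ∪ {x₂,x₄}
  {x₂,x₃,x₄}  = {x₃,x₄} ∪ {x₂,x₄}
  — 12 sets.
Round 2 adds 3:
  {x₁}  = X∖{x₂,x₃,x₄}
  {x₃}  = X∖{x₁,x₂,x₄}
  {x₁,x₂,x₃}  = {x₁,x₂} ∪ {x₂,x₃}
  — 15 sets.
Round 3 (1 new):
  {x₄}  = X∖{x₁,x₂,x₃}
  — 16 sets.
Round 4 adds nothing — fixpoint reached.

σ(𝒢) = { {}, {x₁}, {x₂}, {x₃}, {x₄}, {x₁,x₂}, {x₁,x₃}, {x₁,x₄}, {x₂,x₃}, {x₂,x₄}, {x₃,x₄}, {x₁,x₂,x₃}, {x₁,x₂,x₄}, {x₁,x₃,x₄}, {x₂,x₃,x₄}, X }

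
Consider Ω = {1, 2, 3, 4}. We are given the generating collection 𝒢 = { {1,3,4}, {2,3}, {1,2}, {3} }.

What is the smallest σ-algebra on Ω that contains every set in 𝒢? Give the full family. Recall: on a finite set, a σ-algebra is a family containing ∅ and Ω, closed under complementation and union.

|σ(𝒢)| = 16.  σ(𝒢) = { {}, {1}, {2}, {3}, {4}, {1,2}, {1,3}, {1,4}, {2,3}, {2,4}, {3,4}, {1,2,3}, {1,2,4}, {1,3,4}, {2,3,4}, Ω }

Check:
Seed the family with 𝒢 together with ∅ and Ω: { {}, {3}, {1,2}, {2,3}, {1,3,4}, Ω }.
Round 1 adds 5:
  {2}  = complement {1,3,4}
  {1,4}  = complement {2,3}
  {3,4}  = complement {1,2}
  {1,2,3}  = {3} ∪ {1,2}
  {1,2,4}  = complement {3}
  (now 11)
Round 2 (2 new):
  {4}  = complement {1,2,3}
  {2,3,4}  = {3,4} ∪ {2}
  (now 13)
Round 3. New:
  {1}  = complement {2,3,4}
  {2,4}  = {4} ∪ {2}
  (now 15)
Round 4. New:
  {1,3}  = complement {2,4}
  (now 16)
Round 5: already closed under ᶜ and ∪.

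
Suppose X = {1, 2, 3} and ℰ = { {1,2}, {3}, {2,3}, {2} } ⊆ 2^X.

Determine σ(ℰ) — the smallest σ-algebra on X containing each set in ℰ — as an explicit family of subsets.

σ(ℰ) = { {}, {1}, {2}, {3}, {1,2}, {1,3}, {2,3}, X }

Check:
Seed the family with ℰ together with ∅ and X: { {}, {2}, {3}, {1,2}, {2,3}, X }.
Pass 1. New:
  {1}  = ᶜ of {2,3}
  {1,3}  = ᶜ of {2}
Pass 2: closed — nothing new.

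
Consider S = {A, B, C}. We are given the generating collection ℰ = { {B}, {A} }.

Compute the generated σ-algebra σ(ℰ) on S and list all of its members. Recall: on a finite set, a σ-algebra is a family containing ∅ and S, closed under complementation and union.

σ(ℰ) (8 sets): { ∅, {A}, {B}, {C}, {A,B}, {A,C}, {B,C}, S }

Derivation:
Start: ℰ ∪ {∅, S} = { ∅, {A}, {B}, S }.
Round 1 (3 new):
  {A,B}  = {B} ∪ {A}
  {A,C}  = S∖{B}
  {B,C}  = S∖{A}
  (now 7)
Round 2. New:
  {C}  = S∖{A,B}
  (now 8)
After Round 3 the family is unchanged; done.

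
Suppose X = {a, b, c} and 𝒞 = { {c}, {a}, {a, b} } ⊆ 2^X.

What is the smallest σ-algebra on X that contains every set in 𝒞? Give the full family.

Seed the family with 𝒞 together with ∅ and X: { {}, {a}, {c}, {a, b}, X }.
Step 1: 2 new —
  {a, c}  = {c} ∪ {a}
  {b, c}  = {a}ᶜ
  (now 7)
Step 2. New:
  {b}  = {a, c}ᶜ
  (now 8)
After Step 3 the family is unchanged; done.

Hence σ(𝒞) has 8 members: { {}, {a}, {b}, {c}, {a, b}, {a, c}, {b, c}, X }.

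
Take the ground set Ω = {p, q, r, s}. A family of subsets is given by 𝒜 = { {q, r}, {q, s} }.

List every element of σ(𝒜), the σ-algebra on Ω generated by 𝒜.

Seed the family with 𝒜 together with ∅ and Ω: { ∅, {q, r}, {q, s}, Ω }.
Step 1: 3 new —
  {p, r}  = complement {q, s}
  {p, s}  = complement {q, r}
  {q, r, s}  = {q, s} ∪ {q, r}
Step 2 adds 4:
  {p}  = complement {q, r, s}
  {p, q, r}  = {q, r} ∪ {p, r}
  {p, q, s}  = {p, s} ∪ {q, s}
  {p, r, s}  = {p, s} ∪ {p, r}
Step 3. New:
  {q}  = complement {p, r, s}
  {r}  = complement {p, q, s}
  {s}  = complement {p, q, r}
Step 4 adds 2:
  {p, q}  = {q} ∪ {p}
  {r, s}  = {r} ∪ {s}
After Step 5 the family is unchanged; done.

σ(𝒜) = { ∅, {p}, {q}, {r}, {s}, {p, q}, {p, r}, {p, s}, {q, r}, {q, s}, {r, s}, {p, q, r}, {p, q, s}, {p, r, s}, {q, r, s}, Ω }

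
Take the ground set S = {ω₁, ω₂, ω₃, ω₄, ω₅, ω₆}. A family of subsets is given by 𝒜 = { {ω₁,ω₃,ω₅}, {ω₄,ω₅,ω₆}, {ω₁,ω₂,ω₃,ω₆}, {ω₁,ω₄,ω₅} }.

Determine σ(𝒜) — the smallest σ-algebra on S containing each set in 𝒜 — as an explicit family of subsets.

Begin from { {}, {ω₁,ω₃,ω₅}, {ω₁,ω₄,ω₅}, {ω₄,ω₅,ω₆}, {ω₁,ω₂,ω₃,ω₆}, S } (that is, 𝒜 plus ∅ and S).
Step 1. New:
  {ω₄,ω₅}  = complement {ω₁,ω₂,ω₃,ω₆}
  {ω₁,ω₂,ω₃}  = complement {ω₄,ω₅,ω₆}
  {ω₂,ω₃,ω₆}  = complement {ω₁,ω₄,ω₅}
  {ω₂,ω₄,ω₆}  = complement {ω₁,ω₃,ω₅}
  {ω₁,ω₃,ω₄,ω₅}  = {ω₁,ω₄,ω₅} ∪ {ω₁,ω₃,ω₅}
  {ω₁,ω₄,ω₅,ω₆}  = {ω₁,ω₄,ω₅} ∪ {ω₄,ω₅,ω₆}
  {ω₁,ω₂,ω₃,ω₅,ω₆}  = {ω₁,ω₃,ω₅} ∪ {ω₁,ω₂,ω₃,ω₆}
  {ω₁,ω₃,ω₄,ω₅,ω₆}  = {ω₁,ω₃,ω₅} ∪ {ω₄,ω₅,ω₆}
  |family| = 14
Step 2 adds 11:
  {ω₂}  = complement {ω₁,ω₃,ω₄,ω₅,ω₆}
  {ω₄}  = complement {ω₁,ω₂,ω₃,ω₅,ω₆}
  {ω₂,ω₃}  = complement {ω₁,ω₄,ω₅,ω₆}
  {ω₂,ω₆}  = complement {ω₁,ω₃,ω₄,ω₅}
  {ω₁,ω₂,ω₃,ω₅}  = {ω₁,ω₂,ω₃} ∪ {ω₁,ω₃,ω₅}
  {ω₂,ω₃,ω₄,ω₆}  = {ω₂,ω₄,ω₆} ∪ {ω₂,ω₃,ω₆}
  {ω₂,ω₄,ω₅,ω₆}  = {ω₂,ω₄,ω₆} ∪ {ω₄,ω₅}
  {ω₁,ω₂,ω₃,ω₄,ω₅}  = {ω₁,ω₄,ω₅} ∪ {ω₁,ω₂,ω₃}
  {ω₁,ω₂,ω₃,ω₄,ω₆}  = {ω₂,ω₄,ω₆} ∪ {ω₁,ω₂,ω₃}
  {ω₁,ω₂,ω₄,ω₅,ω₆}  = {ω₁,ω₄,ω₅} ∪ {ω₂,ω₄,ω₆}
  {ω₂,ω₃,ω₄,ω₅,ω₆}  = {ω₂,ω₃,ω₆} ∪ {ω₄,ω₅}
  |family| = 25
Step 3. New:
  {ω₁}  = complement {ω₂,ω₃,ω₄,ω₅,ω₆}
  {ω₃}  = complement {ω₁,ω₂,ω₄,ω₅,ω₆}
  {ω₅}  = complement {ω₁,ω₂,ω₃,ω₄,ω₆}
  {ω₆}  = complement {ω₁,ω₂,ω₃,ω₄,ω₅}
  {ω₁,ω₃}  = complement {ω₂,ω₄,ω₅,ω₆}
  {ω₁,ω₅}  = complement {ω₂,ω₃,ω₄,ω₆}
  {ω₂,ω₄}  = {ω₂} ∪ {ω₄}
  {ω₄,ω₆}  = complement {ω₁,ω₂,ω₃,ω₅}
  {ω₂,ω₃,ω₄}  = {ω₂,ω₃} ∪ {ω₄}
  {ω₂,ω₄,ω₅}  = {ω₂} ∪ {ω₄,ω₅}
  {ω₁,ω₂,ω₃,ω₄}  = {ω₁,ω₂,ω₃} ∪ {ω₄}
  {ω₁,ω₂,ω₄,ω₅}  = {ω₂} ∪ {ω₁,ω₄,ω₅}
  {ω₂,ω₃,ω₄,ω₅}  = {ω₄,ω₅} ∪ {ω₂,ω₃}
  |family| = 38
Step 4. New:
  {ω₁,ω₂}  = {ω₂} ∪ {ω₁}
  {ω₁,ω₄}  = {ω₄} ∪ {ω₁}
  {ω₁,ω₆}  = complement {ω₂,ω₃,ω₄,ω₅}
  {ω₂,ω₅}  = {ω₂} ∪ {ω₅}
  {ω₃,ω₄}  = {ω₃} ∪ {ω₄}
  {ω₃,ω₅}  = {ω₃} ∪ {ω₅}
  {ω₃,ω₆}  = complement {ω₁,ω₂,ω₄,ω₅}
  {ω₅,ω₆}  = complement {ω₁,ω₂,ω₃,ω₄}
  {ω₁,ω₂,ω₄}  = {ω₁} ∪ {ω₂,ω₄}
  {ω₁,ω₂,ω₅}  = {ω₂} ∪ {ω₁,ω₅}
  {ω₁,ω₂,ω₆}  = {ω₂,ω₆} ∪ {ω₁}
  {ω₁,ω₃,ω₄}  = {ω₁,ω₃} ∪ {ω₄}
  {ω₁,ω₃,ω₆}  = complement {ω₂,ω₄,ω₅}
  {ω₁,ω₄,ω₆}  = {ω₁} ∪ {ω₄,ω₆}
  {ω₁,ω₅,ω₆}  = complement {ω₂,ω₃,ω₄}
  {ω₂,ω₃,ω₅}  = {ω₂,ω₃} ∪ {ω₅}
  {ω₂,ω₅,ω₆}  = {ω₂,ω₆} ∪ {ω₅}
  {ω₃,ω₄,ω₅}  = {ω₄,ω₅} ∪ {ω₃}
  {ω₃,ω₄,ω₆}  = {ω₃} ∪ {ω₄,ω₆}
  {ω₁,ω₂,ω₄,ω₆}  = {ω₂,ω₄,ω₆} ∪ {ω₁}
  {ω₁,ω₂,ω₅,ω₆}  = {ω₂,ω₆} ∪ {ω₁,ω₅}
  {ω₁,ω₃,ω₄,ω₆}  = {ω₁,ω₃} ∪ {ω₄,ω₆}
  {ω₁,ω₃,ω₅,ω₆}  = complement {ω₂,ω₄}
  {ω₂,ω₃,ω₅,ω₆}  = {ω₂,ω₃,ω₆} ∪ {ω₅}
  {ω₃,ω₄,ω₅,ω₆}  = {ω₄,ω₅,ω₆} ∪ {ω₃}
  |family| = 63
Step 5 (1 new):
  {ω₃,ω₅,ω₆}  = complement {ω₁,ω₂,ω₄}
  |family| = 64
Step 6 adds nothing — fixpoint reached.

σ(𝒜) = { {}, {ω₁}, {ω₂}, {ω₃}, {ω₄}, {ω₅}, {ω₆}, {ω₁,ω₂}, {ω₁,ω₃}, {ω₁,ω₄}, {ω₁,ω₅}, {ω₁,ω₆}, {ω₂,ω₃}, {ω₂,ω₄}, {ω₂,ω₅}, {ω₂,ω₆}, {ω₃,ω₄}, {ω₃,ω₅}, {ω₃,ω₆}, {ω₄,ω₅}, {ω₄,ω₆}, {ω₅,ω₆}, {ω₁,ω₂,ω₃}, {ω₁,ω₂,ω₄}, {ω₁,ω₂,ω₅}, {ω₁,ω₂,ω₆}, {ω₁,ω₃,ω₄}, {ω₁,ω₃,ω₅}, {ω₁,ω₃,ω₆}, {ω₁,ω₄,ω₅}, {ω₁,ω₄,ω₆}, {ω₁,ω₅,ω₆}, {ω₂,ω₃,ω₄}, {ω₂,ω₃,ω₅}, {ω₂,ω₃,ω₆}, {ω₂,ω₄,ω₅}, {ω₂,ω₄,ω₆}, {ω₂,ω₅,ω₆}, {ω₃,ω₄,ω₅}, {ω₃,ω₄,ω₆}, {ω₃,ω₅,ω₆}, {ω₄,ω₅,ω₆}, {ω₁,ω₂,ω₃,ω₄}, {ω₁,ω₂,ω₃,ω₅}, {ω₁,ω₂,ω₃,ω₆}, {ω₁,ω₂,ω₄,ω₅}, {ω₁,ω₂,ω₄,ω₆}, {ω₁,ω₂,ω₅,ω₆}, {ω₁,ω₃,ω₄,ω₅}, {ω₁,ω₃,ω₄,ω₆}, {ω₁,ω₃,ω₅,ω₆}, {ω₁,ω₄,ω₅,ω₆}, {ω₂,ω₃,ω₄,ω₅}, {ω₂,ω₃,ω₄,ω₆}, {ω₂,ω₃,ω₅,ω₆}, {ω₂,ω₄,ω₅,ω₆}, {ω₃,ω₄,ω₅,ω₆}, {ω₁,ω₂,ω₃,ω₄,ω₅}, {ω₁,ω₂,ω₃,ω₄,ω₆}, {ω₁,ω₂,ω₃,ω₅,ω₆}, {ω₁,ω₂,ω₄,ω₅,ω₆}, {ω₁,ω₃,ω₄,ω₅,ω₆}, {ω₂,ω₃,ω₄,ω₅,ω₆}, S }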